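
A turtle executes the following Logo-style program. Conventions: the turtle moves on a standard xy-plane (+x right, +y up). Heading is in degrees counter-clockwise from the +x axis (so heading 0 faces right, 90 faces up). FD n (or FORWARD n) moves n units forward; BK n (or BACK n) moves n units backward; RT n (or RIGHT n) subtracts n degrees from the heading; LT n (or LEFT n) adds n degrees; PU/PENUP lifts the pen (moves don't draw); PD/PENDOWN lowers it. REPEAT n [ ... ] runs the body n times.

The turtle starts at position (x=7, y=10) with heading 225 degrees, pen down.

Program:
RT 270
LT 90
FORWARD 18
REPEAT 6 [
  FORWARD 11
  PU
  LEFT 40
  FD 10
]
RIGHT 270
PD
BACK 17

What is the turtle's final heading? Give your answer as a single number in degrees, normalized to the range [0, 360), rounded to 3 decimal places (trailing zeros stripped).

Executing turtle program step by step:
Start: pos=(7,10), heading=225, pen down
RT 270: heading 225 -> 315
LT 90: heading 315 -> 45
FD 18: (7,10) -> (19.728,22.728) [heading=45, draw]
REPEAT 6 [
  -- iteration 1/6 --
  FD 11: (19.728,22.728) -> (27.506,30.506) [heading=45, draw]
  PU: pen up
  LT 40: heading 45 -> 85
  FD 10: (27.506,30.506) -> (28.378,40.468) [heading=85, move]
  -- iteration 2/6 --
  FD 11: (28.378,40.468) -> (29.336,51.426) [heading=85, move]
  PU: pen up
  LT 40: heading 85 -> 125
  FD 10: (29.336,51.426) -> (23.601,59.618) [heading=125, move]
  -- iteration 3/6 --
  FD 11: (23.601,59.618) -> (17.291,68.628) [heading=125, move]
  PU: pen up
  LT 40: heading 125 -> 165
  FD 10: (17.291,68.628) -> (7.632,71.217) [heading=165, move]
  -- iteration 4/6 --
  FD 11: (7.632,71.217) -> (-2.993,74.064) [heading=165, move]
  PU: pen up
  LT 40: heading 165 -> 205
  FD 10: (-2.993,74.064) -> (-12.056,69.837) [heading=205, move]
  -- iteration 5/6 --
  FD 11: (-12.056,69.837) -> (-22.026,65.189) [heading=205, move]
  PU: pen up
  LT 40: heading 205 -> 245
  FD 10: (-22.026,65.189) -> (-26.252,56.126) [heading=245, move]
  -- iteration 6/6 --
  FD 11: (-26.252,56.126) -> (-30.901,46.156) [heading=245, move]
  PU: pen up
  LT 40: heading 245 -> 285
  FD 10: (-30.901,46.156) -> (-28.312,36.497) [heading=285, move]
]
RT 270: heading 285 -> 15
PD: pen down
BK 17: (-28.312,36.497) -> (-44.733,32.097) [heading=15, draw]
Final: pos=(-44.733,32.097), heading=15, 3 segment(s) drawn

Answer: 15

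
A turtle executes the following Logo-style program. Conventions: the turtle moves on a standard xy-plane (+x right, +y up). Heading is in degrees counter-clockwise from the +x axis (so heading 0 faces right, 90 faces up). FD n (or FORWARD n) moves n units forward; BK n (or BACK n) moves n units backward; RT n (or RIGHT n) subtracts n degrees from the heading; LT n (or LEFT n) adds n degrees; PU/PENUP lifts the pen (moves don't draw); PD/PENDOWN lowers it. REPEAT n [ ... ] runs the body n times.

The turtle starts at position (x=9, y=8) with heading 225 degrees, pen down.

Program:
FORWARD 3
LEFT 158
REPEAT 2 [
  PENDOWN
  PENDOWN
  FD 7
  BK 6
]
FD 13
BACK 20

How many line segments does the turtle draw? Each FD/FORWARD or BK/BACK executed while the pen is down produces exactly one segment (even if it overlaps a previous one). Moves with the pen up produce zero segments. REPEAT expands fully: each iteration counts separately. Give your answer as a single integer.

Executing turtle program step by step:
Start: pos=(9,8), heading=225, pen down
FD 3: (9,8) -> (6.879,5.879) [heading=225, draw]
LT 158: heading 225 -> 23
REPEAT 2 [
  -- iteration 1/2 --
  PD: pen down
  PD: pen down
  FD 7: (6.879,5.879) -> (13.322,8.614) [heading=23, draw]
  BK 6: (13.322,8.614) -> (7.799,6.269) [heading=23, draw]
  -- iteration 2/2 --
  PD: pen down
  PD: pen down
  FD 7: (7.799,6.269) -> (14.243,9.005) [heading=23, draw]
  BK 6: (14.243,9.005) -> (8.72,6.66) [heading=23, draw]
]
FD 13: (8.72,6.66) -> (20.686,11.74) [heading=23, draw]
BK 20: (20.686,11.74) -> (2.276,3.925) [heading=23, draw]
Final: pos=(2.276,3.925), heading=23, 7 segment(s) drawn
Segments drawn: 7

Answer: 7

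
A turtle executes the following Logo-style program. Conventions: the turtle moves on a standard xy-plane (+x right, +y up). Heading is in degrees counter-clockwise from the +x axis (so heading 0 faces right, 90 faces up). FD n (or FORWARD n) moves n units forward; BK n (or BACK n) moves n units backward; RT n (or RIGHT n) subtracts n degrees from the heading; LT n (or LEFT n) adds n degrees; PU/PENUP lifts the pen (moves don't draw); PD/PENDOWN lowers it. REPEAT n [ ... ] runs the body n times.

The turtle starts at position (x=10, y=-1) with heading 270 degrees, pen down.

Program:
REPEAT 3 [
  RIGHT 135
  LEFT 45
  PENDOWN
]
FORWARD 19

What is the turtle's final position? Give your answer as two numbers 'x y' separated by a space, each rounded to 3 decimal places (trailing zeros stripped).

Executing turtle program step by step:
Start: pos=(10,-1), heading=270, pen down
REPEAT 3 [
  -- iteration 1/3 --
  RT 135: heading 270 -> 135
  LT 45: heading 135 -> 180
  PD: pen down
  -- iteration 2/3 --
  RT 135: heading 180 -> 45
  LT 45: heading 45 -> 90
  PD: pen down
  -- iteration 3/3 --
  RT 135: heading 90 -> 315
  LT 45: heading 315 -> 0
  PD: pen down
]
FD 19: (10,-1) -> (29,-1) [heading=0, draw]
Final: pos=(29,-1), heading=0, 1 segment(s) drawn

Answer: 29 -1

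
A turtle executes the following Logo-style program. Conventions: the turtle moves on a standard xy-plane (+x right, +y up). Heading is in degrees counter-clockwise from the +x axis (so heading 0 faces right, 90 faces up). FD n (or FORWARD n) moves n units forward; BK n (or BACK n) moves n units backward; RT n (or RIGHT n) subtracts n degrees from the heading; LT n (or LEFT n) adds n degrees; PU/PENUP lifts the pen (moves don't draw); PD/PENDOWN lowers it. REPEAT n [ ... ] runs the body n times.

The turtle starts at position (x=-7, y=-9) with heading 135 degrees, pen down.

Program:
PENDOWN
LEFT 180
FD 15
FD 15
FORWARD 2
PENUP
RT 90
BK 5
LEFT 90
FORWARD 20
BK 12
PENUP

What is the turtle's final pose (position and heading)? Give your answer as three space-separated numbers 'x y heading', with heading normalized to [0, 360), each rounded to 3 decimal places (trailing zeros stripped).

Answer: 24.82 -33.749 315

Derivation:
Executing turtle program step by step:
Start: pos=(-7,-9), heading=135, pen down
PD: pen down
LT 180: heading 135 -> 315
FD 15: (-7,-9) -> (3.607,-19.607) [heading=315, draw]
FD 15: (3.607,-19.607) -> (14.213,-30.213) [heading=315, draw]
FD 2: (14.213,-30.213) -> (15.627,-31.627) [heading=315, draw]
PU: pen up
RT 90: heading 315 -> 225
BK 5: (15.627,-31.627) -> (19.163,-28.092) [heading=225, move]
LT 90: heading 225 -> 315
FD 20: (19.163,-28.092) -> (33.305,-42.234) [heading=315, move]
BK 12: (33.305,-42.234) -> (24.82,-33.749) [heading=315, move]
PU: pen up
Final: pos=(24.82,-33.749), heading=315, 3 segment(s) drawn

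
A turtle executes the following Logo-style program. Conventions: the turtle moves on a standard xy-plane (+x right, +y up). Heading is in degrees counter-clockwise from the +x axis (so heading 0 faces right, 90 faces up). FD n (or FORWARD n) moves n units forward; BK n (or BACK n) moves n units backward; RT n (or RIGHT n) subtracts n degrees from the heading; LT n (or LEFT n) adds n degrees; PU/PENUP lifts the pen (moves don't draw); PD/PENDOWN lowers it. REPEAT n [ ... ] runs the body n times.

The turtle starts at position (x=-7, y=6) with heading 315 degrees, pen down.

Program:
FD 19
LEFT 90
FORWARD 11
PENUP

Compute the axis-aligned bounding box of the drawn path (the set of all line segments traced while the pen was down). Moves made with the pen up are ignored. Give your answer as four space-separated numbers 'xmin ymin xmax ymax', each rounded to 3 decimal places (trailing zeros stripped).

Executing turtle program step by step:
Start: pos=(-7,6), heading=315, pen down
FD 19: (-7,6) -> (6.435,-7.435) [heading=315, draw]
LT 90: heading 315 -> 45
FD 11: (6.435,-7.435) -> (14.213,0.343) [heading=45, draw]
PU: pen up
Final: pos=(14.213,0.343), heading=45, 2 segment(s) drawn

Segment endpoints: x in {-7, 6.435, 14.213}, y in {-7.435, 0.343, 6}
xmin=-7, ymin=-7.435, xmax=14.213, ymax=6

Answer: -7 -7.435 14.213 6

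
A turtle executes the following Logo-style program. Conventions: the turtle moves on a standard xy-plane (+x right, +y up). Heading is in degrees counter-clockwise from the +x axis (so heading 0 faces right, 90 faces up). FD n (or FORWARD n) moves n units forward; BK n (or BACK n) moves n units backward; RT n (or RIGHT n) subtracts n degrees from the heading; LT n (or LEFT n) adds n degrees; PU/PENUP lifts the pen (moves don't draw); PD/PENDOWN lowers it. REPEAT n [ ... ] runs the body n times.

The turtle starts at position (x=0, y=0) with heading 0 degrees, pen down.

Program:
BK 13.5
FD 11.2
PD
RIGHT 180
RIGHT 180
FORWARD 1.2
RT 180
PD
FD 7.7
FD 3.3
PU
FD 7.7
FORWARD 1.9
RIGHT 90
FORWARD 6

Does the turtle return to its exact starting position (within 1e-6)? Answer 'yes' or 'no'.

Executing turtle program step by step:
Start: pos=(0,0), heading=0, pen down
BK 13.5: (0,0) -> (-13.5,0) [heading=0, draw]
FD 11.2: (-13.5,0) -> (-2.3,0) [heading=0, draw]
PD: pen down
RT 180: heading 0 -> 180
RT 180: heading 180 -> 0
FD 1.2: (-2.3,0) -> (-1.1,0) [heading=0, draw]
RT 180: heading 0 -> 180
PD: pen down
FD 7.7: (-1.1,0) -> (-8.8,0) [heading=180, draw]
FD 3.3: (-8.8,0) -> (-12.1,0) [heading=180, draw]
PU: pen up
FD 7.7: (-12.1,0) -> (-19.8,0) [heading=180, move]
FD 1.9: (-19.8,0) -> (-21.7,0) [heading=180, move]
RT 90: heading 180 -> 90
FD 6: (-21.7,0) -> (-21.7,6) [heading=90, move]
Final: pos=(-21.7,6), heading=90, 5 segment(s) drawn

Start position: (0, 0)
Final position: (-21.7, 6)
Distance = 22.514; >= 1e-6 -> NOT closed

Answer: no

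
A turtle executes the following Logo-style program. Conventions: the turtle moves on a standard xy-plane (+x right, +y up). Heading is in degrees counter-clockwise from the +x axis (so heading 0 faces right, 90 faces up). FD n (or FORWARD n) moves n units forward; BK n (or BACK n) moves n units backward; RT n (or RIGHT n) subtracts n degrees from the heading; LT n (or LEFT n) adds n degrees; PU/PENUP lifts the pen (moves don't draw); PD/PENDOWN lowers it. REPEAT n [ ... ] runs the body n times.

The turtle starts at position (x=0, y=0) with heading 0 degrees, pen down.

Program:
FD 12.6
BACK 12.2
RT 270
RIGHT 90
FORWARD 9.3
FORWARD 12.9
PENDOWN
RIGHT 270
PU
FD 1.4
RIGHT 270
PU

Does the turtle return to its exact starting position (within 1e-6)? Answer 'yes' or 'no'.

Executing turtle program step by step:
Start: pos=(0,0), heading=0, pen down
FD 12.6: (0,0) -> (12.6,0) [heading=0, draw]
BK 12.2: (12.6,0) -> (0.4,0) [heading=0, draw]
RT 270: heading 0 -> 90
RT 90: heading 90 -> 0
FD 9.3: (0.4,0) -> (9.7,0) [heading=0, draw]
FD 12.9: (9.7,0) -> (22.6,0) [heading=0, draw]
PD: pen down
RT 270: heading 0 -> 90
PU: pen up
FD 1.4: (22.6,0) -> (22.6,1.4) [heading=90, move]
RT 270: heading 90 -> 180
PU: pen up
Final: pos=(22.6,1.4), heading=180, 4 segment(s) drawn

Start position: (0, 0)
Final position: (22.6, 1.4)
Distance = 22.643; >= 1e-6 -> NOT closed

Answer: no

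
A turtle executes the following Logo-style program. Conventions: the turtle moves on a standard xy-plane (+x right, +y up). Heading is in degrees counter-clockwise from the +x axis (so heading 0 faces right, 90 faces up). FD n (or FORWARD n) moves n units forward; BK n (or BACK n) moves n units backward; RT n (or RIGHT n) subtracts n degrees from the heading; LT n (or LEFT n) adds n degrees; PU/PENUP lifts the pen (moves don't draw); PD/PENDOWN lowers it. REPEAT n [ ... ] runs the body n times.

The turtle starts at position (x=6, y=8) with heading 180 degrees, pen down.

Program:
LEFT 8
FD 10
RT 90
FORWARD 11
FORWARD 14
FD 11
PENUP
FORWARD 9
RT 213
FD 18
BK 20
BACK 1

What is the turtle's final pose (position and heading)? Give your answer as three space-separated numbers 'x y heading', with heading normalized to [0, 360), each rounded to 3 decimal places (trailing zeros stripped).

Executing turtle program step by step:
Start: pos=(6,8), heading=180, pen down
LT 8: heading 180 -> 188
FD 10: (6,8) -> (-3.903,6.608) [heading=188, draw]
RT 90: heading 188 -> 98
FD 11: (-3.903,6.608) -> (-5.434,17.501) [heading=98, draw]
FD 14: (-5.434,17.501) -> (-7.382,31.365) [heading=98, draw]
FD 11: (-7.382,31.365) -> (-8.913,42.258) [heading=98, draw]
PU: pen up
FD 9: (-8.913,42.258) -> (-10.165,51.17) [heading=98, move]
RT 213: heading 98 -> 245
FD 18: (-10.165,51.17) -> (-17.773,34.857) [heading=245, move]
BK 20: (-17.773,34.857) -> (-9.32,52.983) [heading=245, move]
BK 1: (-9.32,52.983) -> (-8.898,53.889) [heading=245, move]
Final: pos=(-8.898,53.889), heading=245, 4 segment(s) drawn

Answer: -8.898 53.889 245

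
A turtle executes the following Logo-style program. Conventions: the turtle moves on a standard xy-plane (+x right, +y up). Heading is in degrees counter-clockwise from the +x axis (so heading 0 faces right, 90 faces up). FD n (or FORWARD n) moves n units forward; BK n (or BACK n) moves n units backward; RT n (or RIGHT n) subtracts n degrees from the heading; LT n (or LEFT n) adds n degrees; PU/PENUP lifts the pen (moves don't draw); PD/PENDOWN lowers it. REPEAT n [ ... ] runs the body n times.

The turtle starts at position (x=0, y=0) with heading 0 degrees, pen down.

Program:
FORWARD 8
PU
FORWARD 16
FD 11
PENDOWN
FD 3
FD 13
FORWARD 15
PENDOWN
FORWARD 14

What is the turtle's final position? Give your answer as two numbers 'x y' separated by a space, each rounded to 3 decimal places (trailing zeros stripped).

Executing turtle program step by step:
Start: pos=(0,0), heading=0, pen down
FD 8: (0,0) -> (8,0) [heading=0, draw]
PU: pen up
FD 16: (8,0) -> (24,0) [heading=0, move]
FD 11: (24,0) -> (35,0) [heading=0, move]
PD: pen down
FD 3: (35,0) -> (38,0) [heading=0, draw]
FD 13: (38,0) -> (51,0) [heading=0, draw]
FD 15: (51,0) -> (66,0) [heading=0, draw]
PD: pen down
FD 14: (66,0) -> (80,0) [heading=0, draw]
Final: pos=(80,0), heading=0, 5 segment(s) drawn

Answer: 80 0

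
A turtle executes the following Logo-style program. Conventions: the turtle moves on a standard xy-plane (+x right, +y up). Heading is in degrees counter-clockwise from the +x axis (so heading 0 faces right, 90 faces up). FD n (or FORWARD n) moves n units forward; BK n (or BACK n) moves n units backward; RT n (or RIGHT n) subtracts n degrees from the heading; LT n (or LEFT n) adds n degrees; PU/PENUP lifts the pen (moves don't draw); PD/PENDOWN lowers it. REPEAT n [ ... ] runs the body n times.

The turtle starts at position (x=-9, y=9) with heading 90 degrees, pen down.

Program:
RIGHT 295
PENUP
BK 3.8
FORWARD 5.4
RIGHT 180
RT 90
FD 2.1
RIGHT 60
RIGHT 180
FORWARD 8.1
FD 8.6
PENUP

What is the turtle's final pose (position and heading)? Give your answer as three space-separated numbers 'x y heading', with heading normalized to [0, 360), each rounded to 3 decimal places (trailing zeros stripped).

Executing turtle program step by step:
Start: pos=(-9,9), heading=90, pen down
RT 295: heading 90 -> 155
PU: pen up
BK 3.8: (-9,9) -> (-5.556,7.394) [heading=155, move]
FD 5.4: (-5.556,7.394) -> (-10.45,9.676) [heading=155, move]
RT 180: heading 155 -> 335
RT 90: heading 335 -> 245
FD 2.1: (-10.45,9.676) -> (-11.338,7.773) [heading=245, move]
RT 60: heading 245 -> 185
RT 180: heading 185 -> 5
FD 8.1: (-11.338,7.773) -> (-3.268,8.479) [heading=5, move]
FD 8.6: (-3.268,8.479) -> (5.299,9.228) [heading=5, move]
PU: pen up
Final: pos=(5.299,9.228), heading=5, 0 segment(s) drawn

Answer: 5.299 9.228 5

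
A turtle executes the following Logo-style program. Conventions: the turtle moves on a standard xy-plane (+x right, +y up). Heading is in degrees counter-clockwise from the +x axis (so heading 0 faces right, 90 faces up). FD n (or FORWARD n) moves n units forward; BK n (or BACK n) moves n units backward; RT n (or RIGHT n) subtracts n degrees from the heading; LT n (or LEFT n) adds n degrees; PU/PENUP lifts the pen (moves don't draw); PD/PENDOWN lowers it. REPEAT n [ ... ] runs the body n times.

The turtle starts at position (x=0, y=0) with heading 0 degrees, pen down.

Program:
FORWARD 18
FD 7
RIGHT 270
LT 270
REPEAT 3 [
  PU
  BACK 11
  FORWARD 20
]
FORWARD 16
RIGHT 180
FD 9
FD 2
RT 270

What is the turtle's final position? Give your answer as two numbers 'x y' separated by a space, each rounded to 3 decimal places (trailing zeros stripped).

Executing turtle program step by step:
Start: pos=(0,0), heading=0, pen down
FD 18: (0,0) -> (18,0) [heading=0, draw]
FD 7: (18,0) -> (25,0) [heading=0, draw]
RT 270: heading 0 -> 90
LT 270: heading 90 -> 0
REPEAT 3 [
  -- iteration 1/3 --
  PU: pen up
  BK 11: (25,0) -> (14,0) [heading=0, move]
  FD 20: (14,0) -> (34,0) [heading=0, move]
  -- iteration 2/3 --
  PU: pen up
  BK 11: (34,0) -> (23,0) [heading=0, move]
  FD 20: (23,0) -> (43,0) [heading=0, move]
  -- iteration 3/3 --
  PU: pen up
  BK 11: (43,0) -> (32,0) [heading=0, move]
  FD 20: (32,0) -> (52,0) [heading=0, move]
]
FD 16: (52,0) -> (68,0) [heading=0, move]
RT 180: heading 0 -> 180
FD 9: (68,0) -> (59,0) [heading=180, move]
FD 2: (59,0) -> (57,0) [heading=180, move]
RT 270: heading 180 -> 270
Final: pos=(57,0), heading=270, 2 segment(s) drawn

Answer: 57 0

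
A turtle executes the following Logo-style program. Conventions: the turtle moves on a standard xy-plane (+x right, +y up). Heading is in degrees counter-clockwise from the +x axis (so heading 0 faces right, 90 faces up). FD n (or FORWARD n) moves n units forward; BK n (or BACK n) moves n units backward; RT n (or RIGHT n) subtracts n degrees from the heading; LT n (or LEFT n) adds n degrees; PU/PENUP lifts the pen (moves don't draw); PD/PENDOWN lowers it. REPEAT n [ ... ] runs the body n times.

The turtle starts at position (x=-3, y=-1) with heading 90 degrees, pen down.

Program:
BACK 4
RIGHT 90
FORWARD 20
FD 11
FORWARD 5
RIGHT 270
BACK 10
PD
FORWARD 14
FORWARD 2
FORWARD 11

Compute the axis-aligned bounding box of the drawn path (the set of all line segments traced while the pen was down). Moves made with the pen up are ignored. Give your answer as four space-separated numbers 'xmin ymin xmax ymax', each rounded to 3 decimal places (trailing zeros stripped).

Executing turtle program step by step:
Start: pos=(-3,-1), heading=90, pen down
BK 4: (-3,-1) -> (-3,-5) [heading=90, draw]
RT 90: heading 90 -> 0
FD 20: (-3,-5) -> (17,-5) [heading=0, draw]
FD 11: (17,-5) -> (28,-5) [heading=0, draw]
FD 5: (28,-5) -> (33,-5) [heading=0, draw]
RT 270: heading 0 -> 90
BK 10: (33,-5) -> (33,-15) [heading=90, draw]
PD: pen down
FD 14: (33,-15) -> (33,-1) [heading=90, draw]
FD 2: (33,-1) -> (33,1) [heading=90, draw]
FD 11: (33,1) -> (33,12) [heading=90, draw]
Final: pos=(33,12), heading=90, 8 segment(s) drawn

Segment endpoints: x in {-3, -3, 17, 28, 33}, y in {-15, -5, -1, 1, 12}
xmin=-3, ymin=-15, xmax=33, ymax=12

Answer: -3 -15 33 12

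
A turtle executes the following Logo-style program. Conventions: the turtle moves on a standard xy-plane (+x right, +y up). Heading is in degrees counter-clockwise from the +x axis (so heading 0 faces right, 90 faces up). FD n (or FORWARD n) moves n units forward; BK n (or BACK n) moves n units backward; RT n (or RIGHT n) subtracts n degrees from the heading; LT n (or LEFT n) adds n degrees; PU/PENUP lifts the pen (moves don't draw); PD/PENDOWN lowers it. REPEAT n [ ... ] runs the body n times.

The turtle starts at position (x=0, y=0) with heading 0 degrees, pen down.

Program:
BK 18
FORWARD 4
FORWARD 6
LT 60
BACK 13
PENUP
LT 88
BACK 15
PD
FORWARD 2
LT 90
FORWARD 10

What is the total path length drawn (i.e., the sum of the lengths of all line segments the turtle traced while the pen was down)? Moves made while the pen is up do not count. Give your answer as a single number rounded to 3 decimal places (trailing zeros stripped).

Executing turtle program step by step:
Start: pos=(0,0), heading=0, pen down
BK 18: (0,0) -> (-18,0) [heading=0, draw]
FD 4: (-18,0) -> (-14,0) [heading=0, draw]
FD 6: (-14,0) -> (-8,0) [heading=0, draw]
LT 60: heading 0 -> 60
BK 13: (-8,0) -> (-14.5,-11.258) [heading=60, draw]
PU: pen up
LT 88: heading 60 -> 148
BK 15: (-14.5,-11.258) -> (-1.779,-19.207) [heading=148, move]
PD: pen down
FD 2: (-1.779,-19.207) -> (-3.475,-18.147) [heading=148, draw]
LT 90: heading 148 -> 238
FD 10: (-3.475,-18.147) -> (-8.775,-26.628) [heading=238, draw]
Final: pos=(-8.775,-26.628), heading=238, 6 segment(s) drawn

Segment lengths:
  seg 1: (0,0) -> (-18,0), length = 18
  seg 2: (-18,0) -> (-14,0), length = 4
  seg 3: (-14,0) -> (-8,0), length = 6
  seg 4: (-8,0) -> (-14.5,-11.258), length = 13
  seg 5: (-1.779,-19.207) -> (-3.475,-18.147), length = 2
  seg 6: (-3.475,-18.147) -> (-8.775,-26.628), length = 10
Total = 53

Answer: 53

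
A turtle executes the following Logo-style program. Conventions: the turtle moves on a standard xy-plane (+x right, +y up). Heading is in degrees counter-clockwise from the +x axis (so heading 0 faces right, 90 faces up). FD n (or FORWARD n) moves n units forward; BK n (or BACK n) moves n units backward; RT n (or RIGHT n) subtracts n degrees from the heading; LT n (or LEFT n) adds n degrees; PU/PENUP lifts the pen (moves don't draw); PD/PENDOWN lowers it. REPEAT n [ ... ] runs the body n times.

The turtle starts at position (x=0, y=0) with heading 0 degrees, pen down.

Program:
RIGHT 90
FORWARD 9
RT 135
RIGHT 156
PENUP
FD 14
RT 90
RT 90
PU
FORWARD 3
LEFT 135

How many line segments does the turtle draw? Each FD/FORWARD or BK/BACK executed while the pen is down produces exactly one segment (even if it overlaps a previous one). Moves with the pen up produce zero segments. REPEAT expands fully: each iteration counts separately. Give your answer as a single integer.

Answer: 1

Derivation:
Executing turtle program step by step:
Start: pos=(0,0), heading=0, pen down
RT 90: heading 0 -> 270
FD 9: (0,0) -> (0,-9) [heading=270, draw]
RT 135: heading 270 -> 135
RT 156: heading 135 -> 339
PU: pen up
FD 14: (0,-9) -> (13.07,-14.017) [heading=339, move]
RT 90: heading 339 -> 249
RT 90: heading 249 -> 159
PU: pen up
FD 3: (13.07,-14.017) -> (10.269,-12.942) [heading=159, move]
LT 135: heading 159 -> 294
Final: pos=(10.269,-12.942), heading=294, 1 segment(s) drawn
Segments drawn: 1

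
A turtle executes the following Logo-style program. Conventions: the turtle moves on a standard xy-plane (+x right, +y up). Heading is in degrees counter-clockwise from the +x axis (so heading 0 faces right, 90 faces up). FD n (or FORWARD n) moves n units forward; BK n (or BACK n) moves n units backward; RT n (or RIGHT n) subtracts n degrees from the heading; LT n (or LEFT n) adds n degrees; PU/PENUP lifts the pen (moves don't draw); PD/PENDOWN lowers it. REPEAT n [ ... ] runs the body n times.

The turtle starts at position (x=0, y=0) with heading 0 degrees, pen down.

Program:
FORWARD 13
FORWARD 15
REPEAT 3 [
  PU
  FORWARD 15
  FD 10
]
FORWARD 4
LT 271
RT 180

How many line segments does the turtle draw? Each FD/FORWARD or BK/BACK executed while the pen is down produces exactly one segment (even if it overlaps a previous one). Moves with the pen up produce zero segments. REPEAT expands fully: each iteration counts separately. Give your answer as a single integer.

Answer: 2

Derivation:
Executing turtle program step by step:
Start: pos=(0,0), heading=0, pen down
FD 13: (0,0) -> (13,0) [heading=0, draw]
FD 15: (13,0) -> (28,0) [heading=0, draw]
REPEAT 3 [
  -- iteration 1/3 --
  PU: pen up
  FD 15: (28,0) -> (43,0) [heading=0, move]
  FD 10: (43,0) -> (53,0) [heading=0, move]
  -- iteration 2/3 --
  PU: pen up
  FD 15: (53,0) -> (68,0) [heading=0, move]
  FD 10: (68,0) -> (78,0) [heading=0, move]
  -- iteration 3/3 --
  PU: pen up
  FD 15: (78,0) -> (93,0) [heading=0, move]
  FD 10: (93,0) -> (103,0) [heading=0, move]
]
FD 4: (103,0) -> (107,0) [heading=0, move]
LT 271: heading 0 -> 271
RT 180: heading 271 -> 91
Final: pos=(107,0), heading=91, 2 segment(s) drawn
Segments drawn: 2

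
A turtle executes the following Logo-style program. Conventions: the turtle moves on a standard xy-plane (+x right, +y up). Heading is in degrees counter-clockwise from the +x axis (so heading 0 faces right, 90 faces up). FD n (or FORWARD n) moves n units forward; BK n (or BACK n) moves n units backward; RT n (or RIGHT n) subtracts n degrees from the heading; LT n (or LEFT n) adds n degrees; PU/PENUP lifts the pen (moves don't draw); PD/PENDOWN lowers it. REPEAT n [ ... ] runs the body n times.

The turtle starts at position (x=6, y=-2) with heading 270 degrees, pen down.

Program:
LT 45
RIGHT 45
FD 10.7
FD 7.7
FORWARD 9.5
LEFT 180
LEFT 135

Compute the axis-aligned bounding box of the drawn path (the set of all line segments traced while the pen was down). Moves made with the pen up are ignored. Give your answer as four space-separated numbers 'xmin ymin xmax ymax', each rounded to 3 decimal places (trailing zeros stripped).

Answer: 6 -29.9 6 -2

Derivation:
Executing turtle program step by step:
Start: pos=(6,-2), heading=270, pen down
LT 45: heading 270 -> 315
RT 45: heading 315 -> 270
FD 10.7: (6,-2) -> (6,-12.7) [heading=270, draw]
FD 7.7: (6,-12.7) -> (6,-20.4) [heading=270, draw]
FD 9.5: (6,-20.4) -> (6,-29.9) [heading=270, draw]
LT 180: heading 270 -> 90
LT 135: heading 90 -> 225
Final: pos=(6,-29.9), heading=225, 3 segment(s) drawn

Segment endpoints: x in {6, 6, 6, 6}, y in {-29.9, -20.4, -12.7, -2}
xmin=6, ymin=-29.9, xmax=6, ymax=-2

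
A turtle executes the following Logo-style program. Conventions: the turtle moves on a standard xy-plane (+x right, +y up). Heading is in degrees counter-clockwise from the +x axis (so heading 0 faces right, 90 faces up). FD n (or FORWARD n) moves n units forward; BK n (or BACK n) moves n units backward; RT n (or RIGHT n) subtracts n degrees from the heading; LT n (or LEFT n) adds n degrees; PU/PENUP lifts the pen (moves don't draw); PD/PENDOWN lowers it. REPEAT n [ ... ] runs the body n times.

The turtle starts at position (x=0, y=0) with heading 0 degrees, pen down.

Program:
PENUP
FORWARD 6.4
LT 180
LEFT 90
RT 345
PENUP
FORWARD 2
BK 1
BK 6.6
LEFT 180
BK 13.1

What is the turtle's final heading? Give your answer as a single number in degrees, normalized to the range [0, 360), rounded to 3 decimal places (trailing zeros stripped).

Answer: 105

Derivation:
Executing turtle program step by step:
Start: pos=(0,0), heading=0, pen down
PU: pen up
FD 6.4: (0,0) -> (6.4,0) [heading=0, move]
LT 180: heading 0 -> 180
LT 90: heading 180 -> 270
RT 345: heading 270 -> 285
PU: pen up
FD 2: (6.4,0) -> (6.918,-1.932) [heading=285, move]
BK 1: (6.918,-1.932) -> (6.659,-0.966) [heading=285, move]
BK 6.6: (6.659,-0.966) -> (4.951,5.409) [heading=285, move]
LT 180: heading 285 -> 105
BK 13.1: (4.951,5.409) -> (8.341,-7.244) [heading=105, move]
Final: pos=(8.341,-7.244), heading=105, 0 segment(s) drawn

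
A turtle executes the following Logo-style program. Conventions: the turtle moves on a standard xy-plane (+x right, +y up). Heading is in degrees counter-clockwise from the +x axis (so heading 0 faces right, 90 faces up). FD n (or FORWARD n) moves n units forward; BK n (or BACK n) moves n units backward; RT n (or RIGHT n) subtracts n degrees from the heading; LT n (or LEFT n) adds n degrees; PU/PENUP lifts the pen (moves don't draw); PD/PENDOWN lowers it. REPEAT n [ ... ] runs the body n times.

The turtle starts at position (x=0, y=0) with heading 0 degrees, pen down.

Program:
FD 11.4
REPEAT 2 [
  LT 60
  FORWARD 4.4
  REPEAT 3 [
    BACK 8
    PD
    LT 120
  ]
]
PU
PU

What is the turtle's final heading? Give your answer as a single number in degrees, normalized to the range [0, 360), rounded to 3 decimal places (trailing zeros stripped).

Answer: 120

Derivation:
Executing turtle program step by step:
Start: pos=(0,0), heading=0, pen down
FD 11.4: (0,0) -> (11.4,0) [heading=0, draw]
REPEAT 2 [
  -- iteration 1/2 --
  LT 60: heading 0 -> 60
  FD 4.4: (11.4,0) -> (13.6,3.811) [heading=60, draw]
  REPEAT 3 [
    -- iteration 1/3 --
    BK 8: (13.6,3.811) -> (9.6,-3.118) [heading=60, draw]
    PD: pen down
    LT 120: heading 60 -> 180
    -- iteration 2/3 --
    BK 8: (9.6,-3.118) -> (17.6,-3.118) [heading=180, draw]
    PD: pen down
    LT 120: heading 180 -> 300
    -- iteration 3/3 --
    BK 8: (17.6,-3.118) -> (13.6,3.811) [heading=300, draw]
    PD: pen down
    LT 120: heading 300 -> 60
  ]
  -- iteration 2/2 --
  LT 60: heading 60 -> 120
  FD 4.4: (13.6,3.811) -> (11.4,7.621) [heading=120, draw]
  REPEAT 3 [
    -- iteration 1/3 --
    BK 8: (11.4,7.621) -> (15.4,0.693) [heading=120, draw]
    PD: pen down
    LT 120: heading 120 -> 240
    -- iteration 2/3 --
    BK 8: (15.4,0.693) -> (19.4,7.621) [heading=240, draw]
    PD: pen down
    LT 120: heading 240 -> 0
    -- iteration 3/3 --
    BK 8: (19.4,7.621) -> (11.4,7.621) [heading=0, draw]
    PD: pen down
    LT 120: heading 0 -> 120
  ]
]
PU: pen up
PU: pen up
Final: pos=(11.4,7.621), heading=120, 9 segment(s) drawn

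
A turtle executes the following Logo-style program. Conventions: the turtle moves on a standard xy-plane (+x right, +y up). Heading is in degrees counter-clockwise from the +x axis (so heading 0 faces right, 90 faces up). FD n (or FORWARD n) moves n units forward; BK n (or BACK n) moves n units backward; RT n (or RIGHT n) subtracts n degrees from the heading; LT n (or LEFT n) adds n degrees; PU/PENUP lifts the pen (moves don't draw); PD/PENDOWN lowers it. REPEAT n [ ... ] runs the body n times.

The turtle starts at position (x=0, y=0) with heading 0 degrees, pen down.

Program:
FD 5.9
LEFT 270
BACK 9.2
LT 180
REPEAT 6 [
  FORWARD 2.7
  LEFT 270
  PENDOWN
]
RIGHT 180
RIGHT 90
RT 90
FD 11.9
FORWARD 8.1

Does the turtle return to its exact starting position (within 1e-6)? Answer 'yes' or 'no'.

Answer: no

Derivation:
Executing turtle program step by step:
Start: pos=(0,0), heading=0, pen down
FD 5.9: (0,0) -> (5.9,0) [heading=0, draw]
LT 270: heading 0 -> 270
BK 9.2: (5.9,0) -> (5.9,9.2) [heading=270, draw]
LT 180: heading 270 -> 90
REPEAT 6 [
  -- iteration 1/6 --
  FD 2.7: (5.9,9.2) -> (5.9,11.9) [heading=90, draw]
  LT 270: heading 90 -> 0
  PD: pen down
  -- iteration 2/6 --
  FD 2.7: (5.9,11.9) -> (8.6,11.9) [heading=0, draw]
  LT 270: heading 0 -> 270
  PD: pen down
  -- iteration 3/6 --
  FD 2.7: (8.6,11.9) -> (8.6,9.2) [heading=270, draw]
  LT 270: heading 270 -> 180
  PD: pen down
  -- iteration 4/6 --
  FD 2.7: (8.6,9.2) -> (5.9,9.2) [heading=180, draw]
  LT 270: heading 180 -> 90
  PD: pen down
  -- iteration 5/6 --
  FD 2.7: (5.9,9.2) -> (5.9,11.9) [heading=90, draw]
  LT 270: heading 90 -> 0
  PD: pen down
  -- iteration 6/6 --
  FD 2.7: (5.9,11.9) -> (8.6,11.9) [heading=0, draw]
  LT 270: heading 0 -> 270
  PD: pen down
]
RT 180: heading 270 -> 90
RT 90: heading 90 -> 0
RT 90: heading 0 -> 270
FD 11.9: (8.6,11.9) -> (8.6,0) [heading=270, draw]
FD 8.1: (8.6,0) -> (8.6,-8.1) [heading=270, draw]
Final: pos=(8.6,-8.1), heading=270, 10 segment(s) drawn

Start position: (0, 0)
Final position: (8.6, -8.1)
Distance = 11.814; >= 1e-6 -> NOT closed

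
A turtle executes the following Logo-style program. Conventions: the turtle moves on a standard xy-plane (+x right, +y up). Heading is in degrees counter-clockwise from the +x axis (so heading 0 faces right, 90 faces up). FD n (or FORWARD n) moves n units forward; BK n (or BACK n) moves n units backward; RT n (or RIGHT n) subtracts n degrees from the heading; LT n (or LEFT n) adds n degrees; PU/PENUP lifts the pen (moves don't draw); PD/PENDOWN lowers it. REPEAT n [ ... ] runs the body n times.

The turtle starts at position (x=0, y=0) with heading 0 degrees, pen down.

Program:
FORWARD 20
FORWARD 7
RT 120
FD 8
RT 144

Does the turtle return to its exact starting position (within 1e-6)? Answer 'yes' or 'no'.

Answer: no

Derivation:
Executing turtle program step by step:
Start: pos=(0,0), heading=0, pen down
FD 20: (0,0) -> (20,0) [heading=0, draw]
FD 7: (20,0) -> (27,0) [heading=0, draw]
RT 120: heading 0 -> 240
FD 8: (27,0) -> (23,-6.928) [heading=240, draw]
RT 144: heading 240 -> 96
Final: pos=(23,-6.928), heading=96, 3 segment(s) drawn

Start position: (0, 0)
Final position: (23, -6.928)
Distance = 24.021; >= 1e-6 -> NOT closed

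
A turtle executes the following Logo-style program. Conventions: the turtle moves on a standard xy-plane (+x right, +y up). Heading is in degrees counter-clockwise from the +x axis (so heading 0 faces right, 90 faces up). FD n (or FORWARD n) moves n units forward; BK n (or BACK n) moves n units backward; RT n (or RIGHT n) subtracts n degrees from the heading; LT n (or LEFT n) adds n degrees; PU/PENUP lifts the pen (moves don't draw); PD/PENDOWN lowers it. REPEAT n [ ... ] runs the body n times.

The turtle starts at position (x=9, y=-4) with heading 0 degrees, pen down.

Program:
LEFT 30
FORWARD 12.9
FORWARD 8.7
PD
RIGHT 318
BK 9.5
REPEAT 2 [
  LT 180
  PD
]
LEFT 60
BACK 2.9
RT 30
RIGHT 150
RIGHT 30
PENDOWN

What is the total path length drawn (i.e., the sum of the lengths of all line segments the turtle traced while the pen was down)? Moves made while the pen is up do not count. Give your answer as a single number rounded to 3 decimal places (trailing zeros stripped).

Answer: 34

Derivation:
Executing turtle program step by step:
Start: pos=(9,-4), heading=0, pen down
LT 30: heading 0 -> 30
FD 12.9: (9,-4) -> (20.172,2.45) [heading=30, draw]
FD 8.7: (20.172,2.45) -> (27.706,6.8) [heading=30, draw]
PD: pen down
RT 318: heading 30 -> 72
BK 9.5: (27.706,6.8) -> (24.77,-2.235) [heading=72, draw]
REPEAT 2 [
  -- iteration 1/2 --
  LT 180: heading 72 -> 252
  PD: pen down
  -- iteration 2/2 --
  LT 180: heading 252 -> 72
  PD: pen down
]
LT 60: heading 72 -> 132
BK 2.9: (24.77,-2.235) -> (26.711,-4.39) [heading=132, draw]
RT 30: heading 132 -> 102
RT 150: heading 102 -> 312
RT 30: heading 312 -> 282
PD: pen down
Final: pos=(26.711,-4.39), heading=282, 4 segment(s) drawn

Segment lengths:
  seg 1: (9,-4) -> (20.172,2.45), length = 12.9
  seg 2: (20.172,2.45) -> (27.706,6.8), length = 8.7
  seg 3: (27.706,6.8) -> (24.77,-2.235), length = 9.5
  seg 4: (24.77,-2.235) -> (26.711,-4.39), length = 2.9
Total = 34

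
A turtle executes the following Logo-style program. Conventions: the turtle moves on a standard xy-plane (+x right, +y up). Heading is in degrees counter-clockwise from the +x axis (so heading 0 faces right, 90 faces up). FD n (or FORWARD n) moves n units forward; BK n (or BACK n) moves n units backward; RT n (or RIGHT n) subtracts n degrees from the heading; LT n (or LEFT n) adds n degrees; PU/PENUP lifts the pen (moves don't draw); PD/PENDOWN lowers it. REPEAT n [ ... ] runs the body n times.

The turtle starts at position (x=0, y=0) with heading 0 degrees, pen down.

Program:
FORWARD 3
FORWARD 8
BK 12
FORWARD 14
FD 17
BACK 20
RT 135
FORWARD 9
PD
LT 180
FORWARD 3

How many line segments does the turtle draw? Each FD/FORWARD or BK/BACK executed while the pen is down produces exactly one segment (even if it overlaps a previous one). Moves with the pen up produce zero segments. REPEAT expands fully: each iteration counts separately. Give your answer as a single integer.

Executing turtle program step by step:
Start: pos=(0,0), heading=0, pen down
FD 3: (0,0) -> (3,0) [heading=0, draw]
FD 8: (3,0) -> (11,0) [heading=0, draw]
BK 12: (11,0) -> (-1,0) [heading=0, draw]
FD 14: (-1,0) -> (13,0) [heading=0, draw]
FD 17: (13,0) -> (30,0) [heading=0, draw]
BK 20: (30,0) -> (10,0) [heading=0, draw]
RT 135: heading 0 -> 225
FD 9: (10,0) -> (3.636,-6.364) [heading=225, draw]
PD: pen down
LT 180: heading 225 -> 45
FD 3: (3.636,-6.364) -> (5.757,-4.243) [heading=45, draw]
Final: pos=(5.757,-4.243), heading=45, 8 segment(s) drawn
Segments drawn: 8

Answer: 8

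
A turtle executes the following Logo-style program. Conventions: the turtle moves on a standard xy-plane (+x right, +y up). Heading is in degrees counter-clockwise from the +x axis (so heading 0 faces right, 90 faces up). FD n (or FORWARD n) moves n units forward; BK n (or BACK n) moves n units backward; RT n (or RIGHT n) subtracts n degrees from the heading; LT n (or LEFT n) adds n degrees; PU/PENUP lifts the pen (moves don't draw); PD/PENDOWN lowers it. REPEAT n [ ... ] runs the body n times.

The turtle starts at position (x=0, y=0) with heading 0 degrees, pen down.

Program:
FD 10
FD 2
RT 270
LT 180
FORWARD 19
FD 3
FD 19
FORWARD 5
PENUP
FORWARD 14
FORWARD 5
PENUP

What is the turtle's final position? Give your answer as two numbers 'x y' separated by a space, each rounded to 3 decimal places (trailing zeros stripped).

Answer: 12 -65

Derivation:
Executing turtle program step by step:
Start: pos=(0,0), heading=0, pen down
FD 10: (0,0) -> (10,0) [heading=0, draw]
FD 2: (10,0) -> (12,0) [heading=0, draw]
RT 270: heading 0 -> 90
LT 180: heading 90 -> 270
FD 19: (12,0) -> (12,-19) [heading=270, draw]
FD 3: (12,-19) -> (12,-22) [heading=270, draw]
FD 19: (12,-22) -> (12,-41) [heading=270, draw]
FD 5: (12,-41) -> (12,-46) [heading=270, draw]
PU: pen up
FD 14: (12,-46) -> (12,-60) [heading=270, move]
FD 5: (12,-60) -> (12,-65) [heading=270, move]
PU: pen up
Final: pos=(12,-65), heading=270, 6 segment(s) drawn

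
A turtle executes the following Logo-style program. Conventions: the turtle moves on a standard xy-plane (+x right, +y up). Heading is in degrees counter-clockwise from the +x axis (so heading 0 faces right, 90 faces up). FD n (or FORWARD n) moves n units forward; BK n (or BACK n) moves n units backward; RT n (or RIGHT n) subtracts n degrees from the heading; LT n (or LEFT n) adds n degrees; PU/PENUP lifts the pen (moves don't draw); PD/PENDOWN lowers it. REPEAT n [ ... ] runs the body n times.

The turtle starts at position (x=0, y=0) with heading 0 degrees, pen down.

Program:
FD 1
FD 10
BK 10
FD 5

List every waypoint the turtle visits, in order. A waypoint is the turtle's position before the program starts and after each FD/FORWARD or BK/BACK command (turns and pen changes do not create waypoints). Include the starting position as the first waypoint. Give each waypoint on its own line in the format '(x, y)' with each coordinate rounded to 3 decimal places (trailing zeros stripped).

Answer: (0, 0)
(1, 0)
(11, 0)
(1, 0)
(6, 0)

Derivation:
Executing turtle program step by step:
Start: pos=(0,0), heading=0, pen down
FD 1: (0,0) -> (1,0) [heading=0, draw]
FD 10: (1,0) -> (11,0) [heading=0, draw]
BK 10: (11,0) -> (1,0) [heading=0, draw]
FD 5: (1,0) -> (6,0) [heading=0, draw]
Final: pos=(6,0), heading=0, 4 segment(s) drawn
Waypoints (5 total):
(0, 0)
(1, 0)
(11, 0)
(1, 0)
(6, 0)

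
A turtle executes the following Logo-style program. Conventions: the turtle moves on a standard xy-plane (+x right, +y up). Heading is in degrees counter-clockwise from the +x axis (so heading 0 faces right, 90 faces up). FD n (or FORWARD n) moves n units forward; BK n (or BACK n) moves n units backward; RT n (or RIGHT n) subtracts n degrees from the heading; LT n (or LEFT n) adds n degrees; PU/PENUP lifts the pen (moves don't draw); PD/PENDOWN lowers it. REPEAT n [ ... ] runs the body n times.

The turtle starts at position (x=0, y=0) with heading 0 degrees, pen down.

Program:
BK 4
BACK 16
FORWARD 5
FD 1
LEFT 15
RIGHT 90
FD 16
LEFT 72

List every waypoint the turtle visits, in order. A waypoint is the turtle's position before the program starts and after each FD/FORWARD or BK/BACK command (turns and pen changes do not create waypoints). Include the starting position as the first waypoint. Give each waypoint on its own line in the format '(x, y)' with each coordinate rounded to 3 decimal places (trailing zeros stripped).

Answer: (0, 0)
(-4, 0)
(-20, 0)
(-15, 0)
(-14, 0)
(-9.859, -15.455)

Derivation:
Executing turtle program step by step:
Start: pos=(0,0), heading=0, pen down
BK 4: (0,0) -> (-4,0) [heading=0, draw]
BK 16: (-4,0) -> (-20,0) [heading=0, draw]
FD 5: (-20,0) -> (-15,0) [heading=0, draw]
FD 1: (-15,0) -> (-14,0) [heading=0, draw]
LT 15: heading 0 -> 15
RT 90: heading 15 -> 285
FD 16: (-14,0) -> (-9.859,-15.455) [heading=285, draw]
LT 72: heading 285 -> 357
Final: pos=(-9.859,-15.455), heading=357, 5 segment(s) drawn
Waypoints (6 total):
(0, 0)
(-4, 0)
(-20, 0)
(-15, 0)
(-14, 0)
(-9.859, -15.455)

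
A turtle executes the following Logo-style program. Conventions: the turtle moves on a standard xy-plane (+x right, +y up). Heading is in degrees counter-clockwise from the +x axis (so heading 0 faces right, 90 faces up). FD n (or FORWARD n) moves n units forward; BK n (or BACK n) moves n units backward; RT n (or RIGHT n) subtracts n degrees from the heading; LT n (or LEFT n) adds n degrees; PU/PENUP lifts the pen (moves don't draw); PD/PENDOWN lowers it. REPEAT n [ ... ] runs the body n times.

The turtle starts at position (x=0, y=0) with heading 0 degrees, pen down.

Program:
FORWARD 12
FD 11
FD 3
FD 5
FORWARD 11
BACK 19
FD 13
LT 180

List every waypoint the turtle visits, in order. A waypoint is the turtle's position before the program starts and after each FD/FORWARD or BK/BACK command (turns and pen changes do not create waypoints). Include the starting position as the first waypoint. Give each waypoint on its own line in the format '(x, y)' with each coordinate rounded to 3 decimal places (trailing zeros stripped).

Executing turtle program step by step:
Start: pos=(0,0), heading=0, pen down
FD 12: (0,0) -> (12,0) [heading=0, draw]
FD 11: (12,0) -> (23,0) [heading=0, draw]
FD 3: (23,0) -> (26,0) [heading=0, draw]
FD 5: (26,0) -> (31,0) [heading=0, draw]
FD 11: (31,0) -> (42,0) [heading=0, draw]
BK 19: (42,0) -> (23,0) [heading=0, draw]
FD 13: (23,0) -> (36,0) [heading=0, draw]
LT 180: heading 0 -> 180
Final: pos=(36,0), heading=180, 7 segment(s) drawn
Waypoints (8 total):
(0, 0)
(12, 0)
(23, 0)
(26, 0)
(31, 0)
(42, 0)
(23, 0)
(36, 0)

Answer: (0, 0)
(12, 0)
(23, 0)
(26, 0)
(31, 0)
(42, 0)
(23, 0)
(36, 0)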